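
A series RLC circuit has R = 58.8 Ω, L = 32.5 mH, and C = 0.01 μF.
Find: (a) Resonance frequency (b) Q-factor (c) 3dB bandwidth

Step 1 — Resonance: ω₀ = 1/√(LC) = 1/√(0.0325·1e-08) = 5.547e+04 rad/s.
Step 2 — f₀ = ω₀/(2π) = 8828 Hz.
Step 3 — Series Q: Q = ω₀L/R = 5.547e+04·0.0325/58.8 = 30.66.
Step 4 — Bandwidth: Δω = ω₀/Q = 1809 rad/s; BW = Δω/(2π) = 287.9 Hz.

(a) f₀ = 8828 Hz  (b) Q = 30.66  (c) BW = 287.9 Hz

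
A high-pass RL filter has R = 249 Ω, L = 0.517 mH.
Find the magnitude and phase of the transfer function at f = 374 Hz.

Step 1 — Angular frequency: ω = 2π·374 = 2350 rad/s.
Step 2 — Transfer function: H(jω) = jωL/(R + jωL).
Step 3 — Numerator jωL = j·1.215; denominator R + jωL = 249 + j1.215.
Step 4 — H = 2.381e-05 + j0.004879.
Step 5 — Magnitude: |H| = 0.004879 (-46.2 dB); phase: φ = 89.7°.

|H| = 0.004879 (-46.2 dB), φ = 89.7°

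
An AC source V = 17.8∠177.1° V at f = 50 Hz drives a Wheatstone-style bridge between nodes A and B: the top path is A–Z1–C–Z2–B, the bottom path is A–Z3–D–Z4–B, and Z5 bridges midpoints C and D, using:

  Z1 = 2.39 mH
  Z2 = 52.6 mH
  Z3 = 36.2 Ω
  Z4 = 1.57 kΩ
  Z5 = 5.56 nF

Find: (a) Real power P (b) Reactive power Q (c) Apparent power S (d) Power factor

Step 1 — Angular frequency: ω = 2π·f = 2π·50 = 314.2 rad/s.
Step 2 — Component impedances:
  Z1: Z = jωL = j·314.2·0.00239 = 0 + j0.7508 Ω
  Z2: Z = jωL = j·314.2·0.0526 = 0 + j16.52 Ω
  Z3: Z = R = 36.2 Ω
  Z4: Z = R = 1570 Ω
  Z5: Z = 1/(jωC) = -j/(ω·C) = 0 - j5.725e+05 Ω
Step 3 — Bridge requires nodal analysis (the Z5 bridge couples midpoints C and D, so the two paths cannot be reduced to a simple series/parallel combination). Setting node B to ground and injecting 1 A at node A, the 3-node admittance system at A, C, D solves to V_A = Z_AB = 0.1858 + j17.27 Ω = 17.27∠89.4° Ω.
Step 4 — Source phasor: V = 17.8∠177.1° V = -17.78 + j0.9006 V.
Step 5 — Current: I = V / Z = 0.04106 + j1.03 A = 1.03∠87.7° A.
Step 6 — Complex power: S = V·I* = 0.1973 + j18.34 VA.
Step 7 — Real power: P = Re(S) = 0.1973 W.
Step 8 — Reactive power: Q = Im(S) = 18.34 VAR.
Step 9 — Apparent power: |S| = 18.34 VA.
Step 10 — Power factor: PF = P/|S| = 0.01075 (lagging).

(a) P = 0.1973 W  (b) Q = 18.34 VAR  (c) S = 18.34 VA  (d) PF = 0.01075 (lagging)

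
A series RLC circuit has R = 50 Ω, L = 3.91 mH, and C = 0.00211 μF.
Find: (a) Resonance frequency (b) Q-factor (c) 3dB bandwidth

Step 1 — Resonance: ω₀ = 1/√(LC) = 1/√(0.00391·2.11e-09) = 3.482e+05 rad/s.
Step 2 — f₀ = ω₀/(2π) = 5.541e+04 Hz.
Step 3 — Series Q: Q = ω₀L/R = 3.482e+05·0.00391/50 = 27.23.
Step 4 — Bandwidth: Δω = ω₀/Q = 1.279e+04 rad/s; BW = Δω/(2π) = 2035 Hz.

(a) f₀ = 5.541e+04 Hz  (b) Q = 27.23  (c) BW = 2035 Hz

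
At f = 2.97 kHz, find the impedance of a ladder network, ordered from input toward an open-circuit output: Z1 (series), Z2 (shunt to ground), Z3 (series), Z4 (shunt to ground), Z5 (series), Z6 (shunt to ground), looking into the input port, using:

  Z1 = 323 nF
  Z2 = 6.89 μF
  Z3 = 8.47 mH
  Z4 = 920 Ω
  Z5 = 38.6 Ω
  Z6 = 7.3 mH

Step 1 — Angular frequency: ω = 2π·f = 2π·2970 = 1.866e+04 rad/s.
Step 2 — Component impedances:
  Z1: Z = 1/(jωC) = -j/(ω·C) = 0 - j165.9 Ω
  Z2: Z = 1/(jωC) = -j/(ω·C) = 0 - j7.778 Ω
  Z3: Z = jωL = j·1.866e+04·0.00847 = 0 + j158.1 Ω
  Z4: Z = R = 920 Ω
  Z5: Z = R = 38.6 Ω
  Z6: Z = jωL = j·1.866e+04·0.0073 = 0 + j136.2 Ω
Step 3 — Ladder network (open output): work backward from the far end, alternating series and parallel combinations. Z_in = 0.04247 - j173.9 Ω = 173.9∠-90.0° Ω.

Z = 0.04247 - j173.9 Ω = 173.9∠-90.0° Ω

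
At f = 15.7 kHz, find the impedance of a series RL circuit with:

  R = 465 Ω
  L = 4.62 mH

Step 1 — Angular frequency: ω = 2π·f = 2π·1.57e+04 = 9.865e+04 rad/s.
Step 2 — Component impedances:
  R: Z = R = 465 Ω
  L: Z = jωL = j·9.865e+04·0.00462 = 0 + j455.7 Ω
Step 3 — Series combination: Z_total = R + L = 465 + j455.7 Ω = 651.1∠44.4° Ω.

Z = 465 + j455.7 Ω = 651.1∠44.4° Ω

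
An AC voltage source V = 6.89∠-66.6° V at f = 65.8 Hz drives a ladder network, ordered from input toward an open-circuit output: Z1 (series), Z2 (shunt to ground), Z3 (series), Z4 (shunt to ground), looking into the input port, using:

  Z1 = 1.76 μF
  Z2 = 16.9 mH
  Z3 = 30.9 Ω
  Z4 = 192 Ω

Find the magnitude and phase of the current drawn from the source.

Step 1 — Angular frequency: ω = 2π·f = 2π·65.8 = 413.4 rad/s.
Step 2 — Component impedances:
  Z1: Z = 1/(jωC) = -j/(ω·C) = 0 - j1374 Ω
  Z2: Z = jωL = j·413.4·0.0169 = 0 + j6.987 Ω
  Z3: Z = R = 30.9 Ω
  Z4: Z = R = 192 Ω
Step 3 — Ladder network (open output): work backward from the far end, alternating series and parallel combinations. Z_in = 0.2188 - j1367 Ω = 1367∠-90.0° Ω.
Step 4 — Source phasor: V = 6.89∠-66.6° V = 2.736 - j6.323 V.
Step 5 — Ohm's law: I = V / Z_total = (2.736 - j6.323) / (0.2188 - j1367) = 0.004625 + j0.002001 A.
Step 6 — Convert to polar: |I| = 0.005039 A, ∠I = 23.4°.

I = 0.005039∠23.4° A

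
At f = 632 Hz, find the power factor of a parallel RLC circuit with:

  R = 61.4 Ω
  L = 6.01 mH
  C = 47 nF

Step 1 — Angular frequency: ω = 2π·f = 2π·632 = 3971 rad/s.
Step 2 — Component impedances:
  R: Z = R = 61.4 Ω
  L: Z = jωL = j·3971·0.00601 = 0 + j23.87 Ω
  C: Z = 1/(jωC) = -j/(ω·C) = 0 - j5358 Ω
Step 3 — Parallel combination: 1/Z_total = 1/R + 1/L + 1/C; Z_total = 8.121 + j20.8 Ω = 22.33∠68.7° Ω.
Step 4 — Power factor: PF = cos(φ) = Re(Z)/|Z| = 8.121/22.33 = 0.3637.
Step 5 — Type: Im(Z) = 20.8 ⇒ lagging (phase φ = 68.7°).

PF = 0.3637 (lagging, φ = 68.7°)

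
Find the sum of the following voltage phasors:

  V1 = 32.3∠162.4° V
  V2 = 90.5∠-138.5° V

Step 1 — Convert each phasor to rectangular form:
  V1 = 32.3·(cos(162.4°) + j·sin(162.4°)) = -30.79 + j9.767 V
  V2 = 90.5·(cos(-138.5°) + j·sin(-138.5°)) = -67.78 - j59.97 V
Step 2 — Sum components: V_total = -98.57 - j50.2 V.
Step 3 — Convert to polar: |V_total| = 110.6 V, ∠V_total = -153.0°.

V_total = 110.6∠-153.0° V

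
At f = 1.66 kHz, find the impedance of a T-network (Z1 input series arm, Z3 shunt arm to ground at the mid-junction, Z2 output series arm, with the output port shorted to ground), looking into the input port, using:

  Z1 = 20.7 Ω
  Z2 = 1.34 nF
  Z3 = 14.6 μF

Step 1 — Angular frequency: ω = 2π·f = 2π·1660 = 1.043e+04 rad/s.
Step 2 — Component impedances:
  Z1: Z = R = 20.7 Ω
  Z2: Z = 1/(jωC) = -j/(ω·C) = 0 - j7.155e+04 Ω
  Z3: Z = 1/(jωC) = -j/(ω·C) = 0 - j6.567 Ω
Step 3 — With the output port shorted to ground, the output series arm Z2 runs from the junction to ground; the shunt arm Z3 also runs from the junction to ground. They appear in parallel: Z3 || Z2 = 0 - j6.566 Ω.
Step 4 — Series with input arm Z1: Z_in = Z1 + (Z3 || Z2) = 20.7 - j6.566 Ω = 21.72∠-17.6° Ω.

Z = 20.7 - j6.566 Ω = 21.72∠-17.6° Ω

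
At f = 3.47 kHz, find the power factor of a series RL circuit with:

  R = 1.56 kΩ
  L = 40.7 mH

Step 1 — Angular frequency: ω = 2π·f = 2π·3470 = 2.18e+04 rad/s.
Step 2 — Component impedances:
  R: Z = R = 1560 Ω
  L: Z = jωL = j·2.18e+04·0.0407 = 0 + j887.4 Ω
Step 3 — Series combination: Z_total = R + L = 1560 + j887.4 Ω = 1795∠29.6° Ω.
Step 4 — Power factor: PF = cos(φ) = Re(Z)/|Z| = 1560/1794.7 = 0.8692.
Step 5 — Type: Im(Z) = 887.4 ⇒ lagging (phase φ = 29.6°).

PF = 0.8692 (lagging, φ = 29.6°)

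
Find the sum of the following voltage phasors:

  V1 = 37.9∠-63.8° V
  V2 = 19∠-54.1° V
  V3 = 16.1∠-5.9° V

Step 1 — Convert each phasor to rectangular form:
  V1 = 37.9·(cos(-63.8°) + j·sin(-63.8°)) = 16.73 - j34.01 V
  V2 = 19·(cos(-54.1°) + j·sin(-54.1°)) = 11.14 - j15.39 V
  V3 = 16.1·(cos(-5.9°) + j·sin(-5.9°)) = 16.01 - j1.655 V
Step 2 — Sum components: V_total = 43.89 - j51.05 V.
Step 3 — Convert to polar: |V_total| = 67.32 V, ∠V_total = -49.3°.

V_total = 67.32∠-49.3° V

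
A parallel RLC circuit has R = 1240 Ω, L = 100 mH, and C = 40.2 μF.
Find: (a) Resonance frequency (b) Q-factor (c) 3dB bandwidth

Step 1 — Resonance: ω₀ = 1/√(LC) = 1/√(0.1·4.02e-05) = 498.8 rad/s.
Step 2 — f₀ = ω₀/(2π) = 79.38 Hz.
Step 3 — Parallel Q: Q = R/(ω₀L) = 1240/(498.8·0.1) = 24.86.
Step 4 — Bandwidth: Δω = ω₀/Q = 20.06 rad/s; BW = Δω/(2π) = 3.193 Hz.

(a) f₀ = 79.38 Hz  (b) Q = 24.86  (c) BW = 3.193 Hz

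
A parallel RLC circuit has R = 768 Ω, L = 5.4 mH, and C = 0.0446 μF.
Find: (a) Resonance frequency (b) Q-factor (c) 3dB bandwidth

Step 1 — Resonance: ω₀ = 1/√(LC) = 1/√(0.0054·4.46e-08) = 6.444e+04 rad/s.
Step 2 — f₀ = ω₀/(2π) = 1.026e+04 Hz.
Step 3 — Parallel Q: Q = R/(ω₀L) = 768/(6.444e+04·0.0054) = 2.207.
Step 4 — Bandwidth: Δω = ω₀/Q = 2.919e+04 rad/s; BW = Δω/(2π) = 4646 Hz.

(a) f₀ = 1.026e+04 Hz  (b) Q = 2.207  (c) BW = 4646 Hz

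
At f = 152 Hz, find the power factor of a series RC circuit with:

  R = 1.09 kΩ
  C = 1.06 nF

Step 1 — Angular frequency: ω = 2π·f = 2π·152 = 955 rad/s.
Step 2 — Component impedances:
  R: Z = R = 1090 Ω
  C: Z = 1/(jωC) = -j/(ω·C) = 0 - j9.878e+05 Ω
Step 3 — Series combination: Z_total = R + C = 1090 - j9.878e+05 Ω = 9.878e+05∠-89.9° Ω.
Step 4 — Power factor: PF = cos(φ) = Re(Z)/|Z| = 1090/9.878e+05 = 0.001103.
Step 5 — Type: Im(Z) = -9.878e+05 ⇒ leading (phase φ = -89.9°).

PF = 0.001103 (leading, φ = -89.9°)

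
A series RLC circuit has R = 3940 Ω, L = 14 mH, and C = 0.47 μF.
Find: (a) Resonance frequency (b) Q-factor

Step 1 — Resonance condition Im(Z)=0 gives ω₀ = 1/√(LC).
Step 2 — ω₀ = 1/√(0.014·4.7e-07) = 1.233e+04 rad/s.
Step 3 — f₀ = ω₀/(2π) = 1962 Hz.
Step 4 — Series Q: Q = ω₀L/R = 1.233e+04·0.014/3940 = 0.0438.

(a) f₀ = 1962 Hz  (b) Q = 0.0438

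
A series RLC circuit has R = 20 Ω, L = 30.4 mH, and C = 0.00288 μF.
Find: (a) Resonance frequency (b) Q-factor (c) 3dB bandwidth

Step 1 — Resonance condition Im(Z)=0 gives ω₀ = 1/√(LC).
Step 2 — ω₀ = 1/√(0.0304·2.88e-09) = 1.069e+05 rad/s.
Step 3 — f₀ = ω₀/(2π) = 1.701e+04 Hz.
Step 4 — Series Q: Q = ω₀L/R = 1.069e+05·0.0304/20 = 162.4.
Step 5 — 3dB bandwidth: Δω = ω₀/Q = 657.9 rad/s; BW = Δω/(2π) = 104.7 Hz.

(a) f₀ = 1.701e+04 Hz  (b) Q = 162.4  (c) BW = 104.7 Hz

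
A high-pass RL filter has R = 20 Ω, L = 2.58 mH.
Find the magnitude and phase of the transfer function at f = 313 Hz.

Step 1 — Angular frequency: ω = 2π·313 = 1967 rad/s.
Step 2 — Transfer function: H(jω) = jωL/(R + jωL).
Step 3 — Numerator jωL = j·5.074; denominator R + jωL = 20 + j5.074.
Step 4 — H = 0.06047 + j0.2384.
Step 5 — Magnitude: |H| = 0.2459 (-12.2 dB); phase: φ = 75.8°.

|H| = 0.2459 (-12.2 dB), φ = 75.8°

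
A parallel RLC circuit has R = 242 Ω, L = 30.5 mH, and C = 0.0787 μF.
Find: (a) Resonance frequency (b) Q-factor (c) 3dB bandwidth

Step 1 — Resonance: ω₀ = 1/√(LC) = 1/√(0.0305·7.87e-08) = 2.041e+04 rad/s.
Step 2 — f₀ = ω₀/(2π) = 3248 Hz.
Step 3 — Parallel Q: Q = R/(ω₀L) = 242/(2.041e+04·0.0305) = 0.3887.
Step 4 — Bandwidth: Δω = ω₀/Q = 5.251e+04 rad/s; BW = Δω/(2π) = 8357 Hz.

(a) f₀ = 3248 Hz  (b) Q = 0.3887  (c) BW = 8357 Hz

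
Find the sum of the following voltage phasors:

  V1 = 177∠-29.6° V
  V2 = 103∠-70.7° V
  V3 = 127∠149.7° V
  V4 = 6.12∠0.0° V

Step 1 — Convert each phasor to rectangular form:
  V1 = 177·(cos(-29.6°) + j·sin(-29.6°)) = 153.9 - j87.43 V
  V2 = 103·(cos(-70.7°) + j·sin(-70.7°)) = 34.04 - j97.21 V
  V3 = 127·(cos(149.7°) + j·sin(149.7°)) = -109.7 + j64.08 V
  V4 = 6.12·(cos(0.0°) + j·sin(0.0°)) = 6.12 V
Step 2 — Sum components: V_total = 84.41 - j120.6 V.
Step 3 — Convert to polar: |V_total| = 147.2 V, ∠V_total = -55.0°.

V_total = 147.2∠-55.0° V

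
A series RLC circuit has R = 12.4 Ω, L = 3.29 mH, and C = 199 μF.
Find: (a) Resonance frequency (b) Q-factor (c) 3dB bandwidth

Step 1 — Resonance condition Im(Z)=0 gives ω₀ = 1/√(LC).
Step 2 — ω₀ = 1/√(0.00329·0.000199) = 1236 rad/s.
Step 3 — f₀ = ω₀/(2π) = 196.7 Hz.
Step 4 — Series Q: Q = ω₀L/R = 1236·0.00329/12.4 = 0.3279.
Step 5 — 3dB bandwidth: Δω = ω₀/Q = 3769 rad/s; BW = Δω/(2π) = 599.9 Hz.

(a) f₀ = 196.7 Hz  (b) Q = 0.3279  (c) BW = 599.9 Hz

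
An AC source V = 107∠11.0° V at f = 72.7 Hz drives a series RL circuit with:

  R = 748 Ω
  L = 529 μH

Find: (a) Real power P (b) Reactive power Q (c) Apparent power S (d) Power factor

Step 1 — Angular frequency: ω = 2π·f = 2π·72.7 = 456.8 rad/s.
Step 2 — Component impedances:
  R: Z = R = 748 Ω
  L: Z = jωL = j·456.8·0.000529 = 0 + j0.2416 Ω
Step 3 — Series combination: Z_total = R + L = 748 + j0.2416 Ω = 748∠0.0° Ω.
Step 4 — Source phasor: V = 107∠11.0° V = 105 + j20.42 V.
Step 5 — Current: I = V / Z = 0.1404 + j0.02725 A = 0.143∠11.0° A.
Step 6 — Complex power: S = V·I* = 15.31 + j0.004945 VA.
Step 7 — Real power: P = Re(S) = 15.31 W.
Step 8 — Reactive power: Q = Im(S) = 0.004945 VAR.
Step 9 — Apparent power: |S| = 15.31 VA.
Step 10 — Power factor: PF = P/|S| = 1 (lagging).

(a) P = 15.31 W  (b) Q = 0.004945 VAR  (c) S = 15.31 VA  (d) PF = 1 (lagging)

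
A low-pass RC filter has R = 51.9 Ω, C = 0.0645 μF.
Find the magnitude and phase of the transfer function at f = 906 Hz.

Step 1 — Angular frequency: ω = 2π·906 = 5693 rad/s.
Step 2 — Transfer function: H(jω) = 1/(1 + jωRC).
Step 3 — Denominator: 1 + jωRC = 1 + j·5693·51.9·6.45e-08 = 1 + j0.01906.
Step 4 — H = 0.9996 - j0.01905.
Step 5 — Magnitude: |H| = 0.9998 (-0.0 dB); phase: φ = -1.1°.

|H| = 0.9998 (-0.0 dB), φ = -1.1°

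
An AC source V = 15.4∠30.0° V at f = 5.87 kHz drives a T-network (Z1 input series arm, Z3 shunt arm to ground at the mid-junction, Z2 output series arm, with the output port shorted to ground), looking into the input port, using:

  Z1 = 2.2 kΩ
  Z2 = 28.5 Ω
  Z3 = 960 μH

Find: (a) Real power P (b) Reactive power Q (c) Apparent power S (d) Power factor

Step 1 — Angular frequency: ω = 2π·f = 2π·5870 = 3.688e+04 rad/s.
Step 2 — Component impedances:
  Z1: Z = R = 2200 Ω
  Z2: Z = R = 28.5 Ω
  Z3: Z = jωL = j·3.688e+04·0.00096 = 0 + j35.41 Ω
Step 3 — With the output port shorted to ground, the output series arm Z2 runs from the junction to ground; the shunt arm Z3 also runs from the junction to ground. They appear in parallel: Z3 || Z2 = 17.29 + j13.92 Ω.
Step 4 — Series with input arm Z1: Z_in = Z1 + (Z3 || Z2) = 2217 + j13.92 Ω = 2217∠0.4° Ω.
Step 5 — Source phasor: V = 15.4∠30.0° V = 13.34 + j7.7 V.
Step 6 — Current: I = V / Z = 0.006036 + j0.003435 A = 0.006945∠29.6° A.
Step 7 — Complex power: S = V·I* = 0.107 + j0.0006715 VA.
Step 8 — Real power: P = Re(S) = 0.107 W.
Step 9 — Reactive power: Q = Im(S) = 0.0006715 VAR.
Step 10 — Apparent power: |S| = 0.107 VA.
Step 11 — Power factor: PF = P/|S| = 1 (lagging).

(a) P = 0.107 W  (b) Q = 0.0006715 VAR  (c) S = 0.107 VA  (d) PF = 1 (lagging)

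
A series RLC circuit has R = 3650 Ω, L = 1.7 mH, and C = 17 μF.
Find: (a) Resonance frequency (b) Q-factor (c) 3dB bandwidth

Step 1 — Resonance: ω₀ = 1/√(LC) = 1/√(0.0017·1.7e-05) = 5882 rad/s.
Step 2 — f₀ = ω₀/(2π) = 936.2 Hz.
Step 3 — Series Q: Q = ω₀L/R = 5882·0.0017/3650 = 0.00274.
Step 4 — Bandwidth: Δω = ω₀/Q = 2.147e+06 rad/s; BW = Δω/(2π) = 3.417e+05 Hz.

(a) f₀ = 936.2 Hz  (b) Q = 0.00274  (c) BW = 3.417e+05 Hz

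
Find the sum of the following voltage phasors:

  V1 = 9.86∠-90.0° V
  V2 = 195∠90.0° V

Step 1 — Convert each phasor to rectangular form:
  V1 = 9.86·(cos(-90.0°) + j·sin(-90.0°)) = 0 - j9.86 V
  V2 = 195·(cos(90.0°) + j·sin(90.0°)) = 0 + j195 V
Step 2 — Sum components: V_total = 0 + j185.1 V.
Step 3 — Convert to polar: |V_total| = 185.1 V, ∠V_total = 90.0°.

V_total = 185.1∠90.0° V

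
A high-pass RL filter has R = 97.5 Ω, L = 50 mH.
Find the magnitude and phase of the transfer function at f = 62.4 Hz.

Step 1 — Angular frequency: ω = 2π·62.4 = 392.1 rad/s.
Step 2 — Transfer function: H(jω) = jωL/(R + jωL).
Step 3 — Numerator jωL = j·19.6; denominator R + jωL = 97.5 + j19.6.
Step 4 — H = 0.03886 + j0.1932.
Step 5 — Magnitude: |H| = 0.1971 (-14.1 dB); phase: φ = 78.6°.

|H| = 0.1971 (-14.1 dB), φ = 78.6°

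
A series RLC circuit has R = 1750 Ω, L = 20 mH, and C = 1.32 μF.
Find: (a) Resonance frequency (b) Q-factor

Step 1 — Resonance condition Im(Z)=0 gives ω₀ = 1/√(LC).
Step 2 — ω₀ = 1/√(0.02·1.32e-06) = 6155 rad/s.
Step 3 — f₀ = ω₀/(2π) = 979.5 Hz.
Step 4 — Series Q: Q = ω₀L/R = 6155·0.02/1750 = 0.07034.

(a) f₀ = 979.5 Hz  (b) Q = 0.07034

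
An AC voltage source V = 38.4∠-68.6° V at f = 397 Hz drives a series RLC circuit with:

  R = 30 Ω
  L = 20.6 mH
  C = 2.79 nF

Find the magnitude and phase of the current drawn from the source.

Step 1 — Angular frequency: ω = 2π·f = 2π·397 = 2494 rad/s.
Step 2 — Component impedances:
  R: Z = R = 30 Ω
  L: Z = jωL = j·2494·0.0206 = 0 + j51.39 Ω
  C: Z = 1/(jωC) = -j/(ω·C) = 0 - j1.437e+05 Ω
Step 3 — Series combination: Z_total = R + L + C = 30 - j1.436e+05 Ω = 1.436e+05∠-90.0° Ω.
Step 4 — Source phasor: V = 38.4∠-68.6° V = 14.01 - j35.75 V.
Step 5 — Ohm's law: I = V / Z_total = (14.01 - j35.75) / (30 - j1.436e+05) = 0.0002489 + j9.749e-05 A.
Step 6 — Convert to polar: |I| = 0.0002673 A, ∠I = 21.4°.

I = 0.0002673∠21.4° A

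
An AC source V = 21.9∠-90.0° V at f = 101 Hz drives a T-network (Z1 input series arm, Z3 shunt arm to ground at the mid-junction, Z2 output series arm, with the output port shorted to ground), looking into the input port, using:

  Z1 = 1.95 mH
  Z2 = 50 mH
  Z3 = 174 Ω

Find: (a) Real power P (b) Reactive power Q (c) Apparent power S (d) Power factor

Step 1 — Angular frequency: ω = 2π·f = 2π·101 = 634.6 rad/s.
Step 2 — Component impedances:
  Z1: Z = jωL = j·634.6·0.00195 = 0 + j1.237 Ω
  Z2: Z = jωL = j·634.6·0.05 = 0 + j31.73 Ω
  Z3: Z = R = 174 Ω
Step 3 — With the output port shorted to ground, the output series arm Z2 runs from the junction to ground; the shunt arm Z3 also runs from the junction to ground. They appear in parallel: Z3 || Z2 = 5.6 + j30.71 Ω.
Step 4 — Series with input arm Z1: Z_in = Z1 + (Z3 || Z2) = 5.6 + j31.95 Ω = 32.43∠80.1° Ω.
Step 5 — Source phasor: V = 21.9∠-90.0° V = 0 - j21.9 V.
Step 6 — Current: I = V / Z = -0.6651 - j0.1166 A = 0.6752∠-170.1° A.
Step 7 — Complex power: S = V·I* = 2.553 + j14.57 VA.
Step 8 — Real power: P = Re(S) = 2.553 W.
Step 9 — Reactive power: Q = Im(S) = 14.57 VAR.
Step 10 — Apparent power: |S| = 14.79 VA.
Step 11 — Power factor: PF = P/|S| = 0.1727 (lagging).

(a) P = 2.553 W  (b) Q = 14.57 VAR  (c) S = 14.79 VA  (d) PF = 0.1727 (lagging)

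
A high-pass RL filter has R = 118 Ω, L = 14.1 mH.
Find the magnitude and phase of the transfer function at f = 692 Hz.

Step 1 — Angular frequency: ω = 2π·692 = 4348 rad/s.
Step 2 — Transfer function: H(jω) = jωL/(R + jωL).
Step 3 — Numerator jωL = j·61.31; denominator R + jωL = 118 + j61.31.
Step 4 — H = 0.2126 + j0.4091.
Step 5 — Magnitude: |H| = 0.461 (-6.7 dB); phase: φ = 62.5°.

|H| = 0.461 (-6.7 dB), φ = 62.5°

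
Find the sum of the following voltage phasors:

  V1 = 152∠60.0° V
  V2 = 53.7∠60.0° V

Step 1 — Convert each phasor to rectangular form:
  V1 = 152·(cos(60.0°) + j·sin(60.0°)) = 76 + j131.6 V
  V2 = 53.7·(cos(60.0°) + j·sin(60.0°)) = 26.85 + j46.51 V
Step 2 — Sum components: V_total = 102.9 + j178.1 V.
Step 3 — Convert to polar: |V_total| = 205.7 V, ∠V_total = 60.0°.

V_total = 205.7∠60.0° V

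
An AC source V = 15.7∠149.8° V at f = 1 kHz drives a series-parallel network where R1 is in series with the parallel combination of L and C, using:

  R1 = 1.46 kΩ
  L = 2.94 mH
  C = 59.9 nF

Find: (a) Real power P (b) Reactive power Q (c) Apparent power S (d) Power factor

Step 1 — Angular frequency: ω = 2π·f = 2π·1000 = 6283 rad/s.
Step 2 — Component impedances:
  R1: Z = R = 1460 Ω
  L: Z = jωL = j·6283·0.00294 = 0 + j18.47 Ω
  C: Z = 1/(jωC) = -j/(ω·C) = 0 - j2657 Ω
Step 3 — Parallel branch: L || C = 1/(1/L + 1/C) = 0 + j18.6 Ω.
Step 4 — Series with R1: Z_total = R1 + (L || C) = 1460 + j18.6 Ω = 1460∠0.7° Ω.
Step 5 — Source phasor: V = 15.7∠149.8° V = -13.57 + j7.897 V.
Step 6 — Current: I = V / Z = -0.009223 + j0.005527 A = 0.01075∠149.1° A.
Step 7 — Complex power: S = V·I* = 0.1688 + j0.002151 VA.
Step 8 — Real power: P = Re(S) = 0.1688 W.
Step 9 — Reactive power: Q = Im(S) = 0.002151 VAR.
Step 10 — Apparent power: |S| = 0.1688 VA.
Step 11 — Power factor: PF = P/|S| = 0.9999 (lagging).

(a) P = 0.1688 W  (b) Q = 0.002151 VAR  (c) S = 0.1688 VA  (d) PF = 0.9999 (lagging)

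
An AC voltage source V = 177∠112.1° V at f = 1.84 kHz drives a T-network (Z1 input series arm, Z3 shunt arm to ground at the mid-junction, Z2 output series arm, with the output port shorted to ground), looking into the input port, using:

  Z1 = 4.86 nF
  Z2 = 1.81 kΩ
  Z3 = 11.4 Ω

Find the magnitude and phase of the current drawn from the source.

Step 1 — Angular frequency: ω = 2π·f = 2π·1840 = 1.156e+04 rad/s.
Step 2 — Component impedances:
  Z1: Z = 1/(jωC) = -j/(ω·C) = 0 - j1.78e+04 Ω
  Z2: Z = R = 1810 Ω
  Z3: Z = R = 11.4 Ω
Step 3 — With the output port shorted to ground, the output series arm Z2 runs from the junction to ground; the shunt arm Z3 also runs from the junction to ground. They appear in parallel: Z3 || Z2 = 11.33 Ω.
Step 4 — Series with input arm Z1: Z_in = Z1 + (Z3 || Z2) = 11.33 - j1.78e+04 Ω = 1.78e+04∠-90.0° Ω.
Step 5 — Source phasor: V = 177∠112.1° V = -66.59 + j164 V.
Step 6 — Ohm's law: I = V / Z_total = (-66.59 + j164) / (11.33 - j1.78e+04) = -0.009217 - j0.003736 A.
Step 7 — Convert to polar: |I| = 0.009945 A, ∠I = -157.9°.

I = 0.009945∠-157.9° A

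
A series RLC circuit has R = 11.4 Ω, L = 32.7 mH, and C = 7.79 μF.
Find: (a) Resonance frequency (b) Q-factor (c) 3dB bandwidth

Step 1 — Resonance condition Im(Z)=0 gives ω₀ = 1/√(LC).
Step 2 — ω₀ = 1/√(0.0327·7.79e-06) = 1981 rad/s.
Step 3 — f₀ = ω₀/(2π) = 315.3 Hz.
Step 4 — Series Q: Q = ω₀L/R = 1981·0.0327/11.4 = 5.683.
Step 5 — 3dB bandwidth: Δω = ω₀/Q = 348.6 rad/s; BW = Δω/(2π) = 55.49 Hz.

(a) f₀ = 315.3 Hz  (b) Q = 5.683  (c) BW = 55.49 Hz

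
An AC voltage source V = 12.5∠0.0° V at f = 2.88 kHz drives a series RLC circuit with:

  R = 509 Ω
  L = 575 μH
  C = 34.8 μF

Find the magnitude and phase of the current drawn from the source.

Step 1 — Angular frequency: ω = 2π·f = 2π·2880 = 1.81e+04 rad/s.
Step 2 — Component impedances:
  R: Z = R = 509 Ω
  L: Z = jωL = j·1.81e+04·0.000575 = 0 + j10.4 Ω
  C: Z = 1/(jωC) = -j/(ω·C) = 0 - j1.588 Ω
Step 3 — Series combination: Z_total = R + L + C = 509 + j8.817 Ω = 509.1∠1.0° Ω.
Step 4 — Source phasor: V = 12.5∠0.0° V = 12.5 V.
Step 5 — Ohm's law: I = V / Z_total = (12.5) / (509 + j8.817) = 0.02455 - j0.0004253 A.
Step 6 — Convert to polar: |I| = 0.02455 A, ∠I = -1.0°.

I = 0.02455∠-1.0° A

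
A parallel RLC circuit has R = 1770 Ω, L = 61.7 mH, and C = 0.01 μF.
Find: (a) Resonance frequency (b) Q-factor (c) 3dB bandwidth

Step 1 — Resonance: ω₀ = 1/√(LC) = 1/√(0.0617·1e-08) = 4.026e+04 rad/s.
Step 2 — f₀ = ω₀/(2π) = 6407 Hz.
Step 3 — Parallel Q: Q = R/(ω₀L) = 1770/(4.026e+04·0.0617) = 0.7126.
Step 4 — Bandwidth: Δω = ω₀/Q = 5.65e+04 rad/s; BW = Δω/(2π) = 8992 Hz.

(a) f₀ = 6407 Hz  (b) Q = 0.7126  (c) BW = 8992 Hz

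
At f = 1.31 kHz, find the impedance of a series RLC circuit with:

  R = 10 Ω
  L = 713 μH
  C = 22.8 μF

Step 1 — Angular frequency: ω = 2π·f = 2π·1310 = 8231 rad/s.
Step 2 — Component impedances:
  R: Z = R = 10 Ω
  L: Z = jωL = j·8231·0.000713 = 0 + j5.869 Ω
  C: Z = 1/(jωC) = -j/(ω·C) = 0 - j5.329 Ω
Step 3 — Series combination: Z_total = R + L + C = 10 + j0.5401 Ω = 10.01∠3.1° Ω.

Z = 10 + j0.5401 Ω = 10.01∠3.1° Ω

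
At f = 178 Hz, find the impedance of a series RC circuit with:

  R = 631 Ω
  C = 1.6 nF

Step 1 — Angular frequency: ω = 2π·f = 2π·178 = 1118 rad/s.
Step 2 — Component impedances:
  R: Z = R = 631 Ω
  C: Z = 1/(jωC) = -j/(ω·C) = 0 - j5.588e+05 Ω
Step 3 — Series combination: Z_total = R + C = 631 - j5.588e+05 Ω = 5.588e+05∠-89.9° Ω.

Z = 631 - j5.588e+05 Ω = 5.588e+05∠-89.9° Ω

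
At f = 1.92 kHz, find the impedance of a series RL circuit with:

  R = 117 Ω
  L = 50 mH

Step 1 — Angular frequency: ω = 2π·f = 2π·1920 = 1.206e+04 rad/s.
Step 2 — Component impedances:
  R: Z = R = 117 Ω
  L: Z = jωL = j·1.206e+04·0.05 = 0 + j603.2 Ω
Step 3 — Series combination: Z_total = R + L = 117 + j603.2 Ω = 614.4∠79.0° Ω.

Z = 117 + j603.2 Ω = 614.4∠79.0° Ω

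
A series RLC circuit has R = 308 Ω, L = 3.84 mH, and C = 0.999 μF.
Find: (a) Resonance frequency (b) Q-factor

Step 1 — Resonance condition Im(Z)=0 gives ω₀ = 1/√(LC).
Step 2 — ω₀ = 1/√(0.00384·9.99e-07) = 1.615e+04 rad/s.
Step 3 — f₀ = ω₀/(2π) = 2570 Hz.
Step 4 — Series Q: Q = ω₀L/R = 1.615e+04·0.00384/308 = 0.2013.

(a) f₀ = 2570 Hz  (b) Q = 0.2013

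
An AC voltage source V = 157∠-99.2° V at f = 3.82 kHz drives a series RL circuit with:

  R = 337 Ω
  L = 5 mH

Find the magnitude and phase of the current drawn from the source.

Step 1 — Angular frequency: ω = 2π·f = 2π·3820 = 2.4e+04 rad/s.
Step 2 — Component impedances:
  R: Z = R = 337 Ω
  L: Z = jωL = j·2.4e+04·0.005 = 0 + j120 Ω
Step 3 — Series combination: Z_total = R + L = 337 + j120 Ω = 357.7∠19.6° Ω.
Step 4 — Source phasor: V = 157∠-99.2° V = -25.1 - j155 V.
Step 5 — Ohm's law: I = V / Z_total = (-25.1 - j155) / (337 + j120) = -0.2114 - j0.3846 A.
Step 6 — Convert to polar: |I| = 0.4389 A, ∠I = -118.8°.

I = 0.4389∠-118.8° A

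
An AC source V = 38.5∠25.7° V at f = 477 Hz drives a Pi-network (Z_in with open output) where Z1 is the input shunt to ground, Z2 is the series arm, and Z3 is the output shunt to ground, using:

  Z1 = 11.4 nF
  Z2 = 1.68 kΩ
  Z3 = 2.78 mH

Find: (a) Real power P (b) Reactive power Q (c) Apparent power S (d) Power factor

Step 1 — Angular frequency: ω = 2π·f = 2π·477 = 2997 rad/s.
Step 2 — Component impedances:
  Z1: Z = 1/(jωC) = -j/(ω·C) = 0 - j2.927e+04 Ω
  Z2: Z = R = 1680 Ω
  Z3: Z = jωL = j·2997·0.00278 = 0 + j8.332 Ω
Step 3 — With open output, the series arm Z2 and the output shunt Z3 appear in series to ground: Z2 + Z3 = 1680 + j8.332 Ω.
Step 4 — Parallel with input shunt Z1: Z_in = Z1 || (Z2 + Z3) = 1675 - j87.86 Ω = 1678∠-3.0° Ω.
Step 5 — Source phasor: V = 38.5∠25.7° V = 34.69 + j16.7 V.
Step 6 — Current: I = V / Z = 0.02013 + j0.01102 A = 0.02295∠28.7° A.
Step 7 — Complex power: S = V·I* = 0.8823 - j0.04627 VA.
Step 8 — Real power: P = Re(S) = 0.8823 W.
Step 9 — Reactive power: Q = Im(S) = -0.04627 VAR.
Step 10 — Apparent power: |S| = 0.8835 VA.
Step 11 — Power factor: PF = P/|S| = 0.9986 (leading).

(a) P = 0.8823 W  (b) Q = -0.04627 VAR  (c) S = 0.8835 VA  (d) PF = 0.9986 (leading)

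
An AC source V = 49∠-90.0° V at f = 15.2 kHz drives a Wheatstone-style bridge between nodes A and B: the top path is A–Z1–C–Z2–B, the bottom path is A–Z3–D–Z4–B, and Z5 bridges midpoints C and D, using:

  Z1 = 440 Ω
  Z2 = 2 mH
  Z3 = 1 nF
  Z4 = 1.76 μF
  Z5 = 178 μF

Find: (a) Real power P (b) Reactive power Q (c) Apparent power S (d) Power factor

Step 1 — Angular frequency: ω = 2π·f = 2π·1.52e+04 = 9.55e+04 rad/s.
Step 2 — Component impedances:
  Z1: Z = R = 440 Ω
  Z2: Z = jωL = j·9.55e+04·0.002 = 0 + j191 Ω
  Z3: Z = 1/(jωC) = -j/(ω·C) = 0 - j1.047e+04 Ω
  Z4: Z = 1/(jωC) = -j/(ω·C) = 0 - j5.949 Ω
  Z5: Z = 1/(jωC) = -j/(ω·C) = 0 - j0.05882 Ω
Step 3 — Bridge requires nodal analysis (the Z5 bridge couples midpoints C and D, so the two paths cannot be reduced to a simple series/parallel combination). Setting node B to ground and injecting 1 A at node A, the 3-node admittance system at A, C, D solves to V_A = Z_AB = 439.2 - j24.66 Ω = 439.9∠-3.2° Ω.
Step 4 — Source phasor: V = 49∠-90.0° V = 0 - j49 V.
Step 5 — Current: I = V / Z = 0.006244 - j0.1112 A = 0.1114∠-86.8° A.
Step 6 — Complex power: S = V·I* = 5.449 - j0.306 VA.
Step 7 — Real power: P = Re(S) = 5.449 W.
Step 8 — Reactive power: Q = Im(S) = -0.306 VAR.
Step 9 — Apparent power: |S| = 5.458 VA.
Step 10 — Power factor: PF = P/|S| = 0.9984 (leading).

(a) P = 5.449 W  (b) Q = -0.306 VAR  (c) S = 5.458 VA  (d) PF = 0.9984 (leading)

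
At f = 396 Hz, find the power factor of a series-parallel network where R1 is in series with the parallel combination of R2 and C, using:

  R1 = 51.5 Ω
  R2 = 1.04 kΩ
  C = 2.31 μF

Step 1 — Angular frequency: ω = 2π·f = 2π·396 = 2488 rad/s.
Step 2 — Component impedances:
  R1: Z = R = 51.5 Ω
  R2: Z = R = 1040 Ω
  C: Z = 1/(jωC) = -j/(ω·C) = 0 - j174 Ω
Step 3 — Parallel branch: R2 || C = 1/(1/R2 + 1/C) = 28.31 - j169.2 Ω.
Step 4 — Series with R1: Z_total = R1 + (R2 || C) = 79.81 - j169.2 Ω = 187.1∠-64.8° Ω.
Step 5 — Power factor: PF = cos(φ) = Re(Z)/|Z| = 79.814/187.12 = 0.4265.
Step 6 — Type: Im(Z) = -169.2 ⇒ leading (phase φ = -64.8°).

PF = 0.4265 (leading, φ = -64.8°)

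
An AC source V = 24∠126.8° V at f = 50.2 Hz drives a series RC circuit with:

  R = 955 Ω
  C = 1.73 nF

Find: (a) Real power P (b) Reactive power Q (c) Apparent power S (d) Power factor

Step 1 — Angular frequency: ω = 2π·f = 2π·50.2 = 315.4 rad/s.
Step 2 — Component impedances:
  R: Z = R = 955 Ω
  C: Z = 1/(jωC) = -j/(ω·C) = 0 - j1.833e+06 Ω
Step 3 — Series combination: Z_total = R + C = 955 - j1.833e+06 Ω = 1.833e+06∠-90.0° Ω.
Step 4 — Source phasor: V = 24∠126.8° V = -14.38 + j19.22 V.
Step 5 — Current: I = V / Z = -1.049e-05 - j7.839e-06 A = 1.31e-05∠-143.2° A.
Step 6 — Complex power: S = V·I* = 1.638e-07 - j0.0003143 VA.
Step 7 — Real power: P = Re(S) = 1.638e-07 W.
Step 8 — Reactive power: Q = Im(S) = -0.0003143 VAR.
Step 9 — Apparent power: |S| = 0.0003143 VA.
Step 10 — Power factor: PF = P/|S| = 0.0005211 (leading).

(a) P = 1.638e-07 W  (b) Q = -0.0003143 VAR  (c) S = 0.0003143 VA  (d) PF = 0.0005211 (leading)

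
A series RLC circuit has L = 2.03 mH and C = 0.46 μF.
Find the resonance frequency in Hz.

Step 1 — Resonance condition Im(Z)=0 gives ω₀ = 1/√(LC).
Step 2 — ω₀ = 1/√(0.00203·4.6e-07) = 3.272e+04 rad/s.
Step 3 — f₀ = ω₀/(2π) = 5208 Hz.

f₀ = 5208 Hz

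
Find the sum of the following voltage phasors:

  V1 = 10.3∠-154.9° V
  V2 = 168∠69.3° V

Step 1 — Convert each phasor to rectangular form:
  V1 = 10.3·(cos(-154.9°) + j·sin(-154.9°)) = -9.327 - j4.369 V
  V2 = 168·(cos(69.3°) + j·sin(69.3°)) = 59.38 + j157.2 V
Step 2 — Sum components: V_total = 50.06 + j152.8 V.
Step 3 — Convert to polar: |V_total| = 160.8 V, ∠V_total = 71.9°.

V_total = 160.8∠71.9° V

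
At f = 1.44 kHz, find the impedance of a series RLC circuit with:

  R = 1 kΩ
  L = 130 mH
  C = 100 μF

Step 1 — Angular frequency: ω = 2π·f = 2π·1440 = 9048 rad/s.
Step 2 — Component impedances:
  R: Z = R = 1000 Ω
  L: Z = jωL = j·9048·0.13 = 0 + j1176 Ω
  C: Z = 1/(jωC) = -j/(ω·C) = 0 - j1.105 Ω
Step 3 — Series combination: Z_total = R + L + C = 1000 + j1175 Ω = 1543∠49.6° Ω.

Z = 1000 + j1175 Ω = 1543∠49.6° Ω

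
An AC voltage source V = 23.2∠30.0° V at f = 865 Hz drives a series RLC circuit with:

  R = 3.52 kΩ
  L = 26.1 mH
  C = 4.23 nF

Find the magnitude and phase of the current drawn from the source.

Step 1 — Angular frequency: ω = 2π·f = 2π·865 = 5435 rad/s.
Step 2 — Component impedances:
  R: Z = R = 3520 Ω
  L: Z = jωL = j·5435·0.0261 = 0 + j141.9 Ω
  C: Z = 1/(jωC) = -j/(ω·C) = 0 - j4.35e+04 Ω
Step 3 — Series combination: Z_total = R + L + C = 3520 - j4.336e+04 Ω = 4.35e+04∠-85.4° Ω.
Step 4 — Source phasor: V = 23.2∠30.0° V = 20.09 + j11.6 V.
Step 5 — Ohm's law: I = V / Z_total = (20.09 + j11.6) / (3520 - j4.336e+04) = -0.0002284 + j0.000482 A.
Step 6 — Convert to polar: |I| = 0.0005334 A, ∠I = 115.4°.

I = 0.0005334∠115.4° A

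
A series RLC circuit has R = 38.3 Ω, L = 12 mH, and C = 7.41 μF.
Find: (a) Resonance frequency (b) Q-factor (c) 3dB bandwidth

Step 1 — Resonance condition Im(Z)=0 gives ω₀ = 1/√(LC).
Step 2 — ω₀ = 1/√(0.012·7.41e-06) = 3354 rad/s.
Step 3 — f₀ = ω₀/(2π) = 533.7 Hz.
Step 4 — Series Q: Q = ω₀L/R = 3354·0.012/38.3 = 1.051.
Step 5 — 3dB bandwidth: Δω = ω₀/Q = 3192 rad/s; BW = Δω/(2π) = 508 Hz.

(a) f₀ = 533.7 Hz  (b) Q = 1.051  (c) BW = 508 Hz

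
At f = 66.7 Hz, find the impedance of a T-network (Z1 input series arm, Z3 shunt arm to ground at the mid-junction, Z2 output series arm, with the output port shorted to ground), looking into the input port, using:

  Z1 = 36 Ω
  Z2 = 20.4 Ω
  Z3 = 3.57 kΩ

Step 1 — Angular frequency: ω = 2π·f = 2π·66.7 = 419.1 rad/s.
Step 2 — Component impedances:
  Z1: Z = R = 36 Ω
  Z2: Z = R = 20.4 Ω
  Z3: Z = R = 3570 Ω
Step 3 — With the output port shorted to ground, the output series arm Z2 runs from the junction to ground; the shunt arm Z3 also runs from the junction to ground. They appear in parallel: Z3 || Z2 = 20.28 Ω.
Step 4 — Series with input arm Z1: Z_in = Z1 + (Z3 || Z2) = 56.28 Ω = 56.28∠0.0° Ω.

Z = 56.28 Ω = 56.28∠0.0° Ω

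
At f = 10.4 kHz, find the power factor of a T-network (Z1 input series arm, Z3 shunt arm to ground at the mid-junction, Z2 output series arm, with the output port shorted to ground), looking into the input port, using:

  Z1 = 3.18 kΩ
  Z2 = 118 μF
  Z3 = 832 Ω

Step 1 — Angular frequency: ω = 2π·f = 2π·1.04e+04 = 6.535e+04 rad/s.
Step 2 — Component impedances:
  Z1: Z = R = 3180 Ω
  Z2: Z = 1/(jωC) = -j/(ω·C) = 0 - j0.1297 Ω
  Z3: Z = R = 832 Ω
Step 3 — With the output port shorted to ground, the output series arm Z2 runs from the junction to ground; the shunt arm Z3 also runs from the junction to ground. They appear in parallel: Z3 || Z2 = 2.022e-05 - j0.1297 Ω.
Step 4 — Series with input arm Z1: Z_in = Z1 + (Z3 || Z2) = 3180 - j0.1297 Ω = 3180∠-0.0° Ω.
Step 5 — Power factor: PF = cos(φ) = Re(Z)/|Z| = 3180/3180 = 1.
Step 6 — Type: Im(Z) = -0.1297 ⇒ leading (phase φ = -0.0°).

PF = 1 (leading, φ = -0.0°)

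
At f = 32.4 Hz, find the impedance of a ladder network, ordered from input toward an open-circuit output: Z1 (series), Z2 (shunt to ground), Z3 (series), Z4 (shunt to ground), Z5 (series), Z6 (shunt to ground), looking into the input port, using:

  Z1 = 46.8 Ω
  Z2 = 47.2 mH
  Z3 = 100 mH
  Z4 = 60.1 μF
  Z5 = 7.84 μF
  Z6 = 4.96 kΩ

Step 1 — Angular frequency: ω = 2π·f = 2π·32.4 = 203.6 rad/s.
Step 2 — Component impedances:
  Z1: Z = R = 46.8 Ω
  Z2: Z = jωL = j·203.6·0.0472 = 0 + j9.609 Ω
  Z3: Z = jωL = j·203.6·0.1 = 0 + j20.36 Ω
  Z4: Z = 1/(jωC) = -j/(ω·C) = 0 - j81.73 Ω
  Z5: Z = 1/(jωC) = -j/(ω·C) = 0 - j626.6 Ω
  Z6: Z = R = 4960 Ω
Step 3 — Ladder network (open output): work backward from the far end, alternating series and parallel combinations. Z_in = 46.85 + j11.4 Ω = 48.21∠13.7° Ω.

Z = 46.85 + j11.4 Ω = 48.21∠13.7° Ω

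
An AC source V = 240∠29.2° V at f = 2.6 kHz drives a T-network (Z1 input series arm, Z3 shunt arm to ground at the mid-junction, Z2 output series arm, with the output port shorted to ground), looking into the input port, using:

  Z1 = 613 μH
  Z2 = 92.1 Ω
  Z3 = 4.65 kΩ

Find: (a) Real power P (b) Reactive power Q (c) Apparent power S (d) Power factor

Step 1 — Angular frequency: ω = 2π·f = 2π·2600 = 1.634e+04 rad/s.
Step 2 — Component impedances:
  Z1: Z = jωL = j·1.634e+04·0.000613 = 0 + j10.01 Ω
  Z2: Z = R = 92.1 Ω
  Z3: Z = R = 4650 Ω
Step 3 — With the output port shorted to ground, the output series arm Z2 runs from the junction to ground; the shunt arm Z3 also runs from the junction to ground. They appear in parallel: Z3 || Z2 = 90.31 Ω.
Step 4 — Series with input arm Z1: Z_in = Z1 + (Z3 || Z2) = 90.31 + j10.01 Ω = 90.86∠6.3° Ω.
Step 5 — Source phasor: V = 240∠29.2° V = 209.5 + j117.1 V.
Step 6 — Current: I = V / Z = 2.434 + j1.027 A = 2.641∠22.9° A.
Step 7 — Complex power: S = V·I* = 630 + j69.86 VA.
Step 8 — Real power: P = Re(S) = 630 W.
Step 9 — Reactive power: Q = Im(S) = 69.86 VAR.
Step 10 — Apparent power: |S| = 633.9 VA.
Step 11 — Power factor: PF = P/|S| = 0.9939 (lagging).

(a) P = 630 W  (b) Q = 69.86 VAR  (c) S = 633.9 VA  (d) PF = 0.9939 (lagging)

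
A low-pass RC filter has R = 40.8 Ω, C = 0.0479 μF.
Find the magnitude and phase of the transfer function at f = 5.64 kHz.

Step 1 — Angular frequency: ω = 2π·5640 = 3.544e+04 rad/s.
Step 2 — Transfer function: H(jω) = 1/(1 + jωRC).
Step 3 — Denominator: 1 + jωRC = 1 + j·3.544e+04·40.8·4.79e-08 = 1 + j0.06926.
Step 4 — H = 0.9952 - j0.06892.
Step 5 — Magnitude: |H| = 0.9976 (-0.0 dB); phase: φ = -4.0°.

|H| = 0.9976 (-0.0 dB), φ = -4.0°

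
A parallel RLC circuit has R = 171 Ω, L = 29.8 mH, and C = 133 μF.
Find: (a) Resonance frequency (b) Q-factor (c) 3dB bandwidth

Step 1 — Resonance: ω₀ = 1/√(LC) = 1/√(0.0298·0.000133) = 502.3 rad/s.
Step 2 — f₀ = ω₀/(2π) = 79.94 Hz.
Step 3 — Parallel Q: Q = R/(ω₀L) = 171/(502.3·0.0298) = 11.42.
Step 4 — Bandwidth: Δω = ω₀/Q = 43.97 rad/s; BW = Δω/(2π) = 6.998 Hz.

(a) f₀ = 79.94 Hz  (b) Q = 11.42  (c) BW = 6.998 Hz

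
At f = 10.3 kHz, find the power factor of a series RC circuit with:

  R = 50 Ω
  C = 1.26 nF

Step 1 — Angular frequency: ω = 2π·f = 2π·1.03e+04 = 6.472e+04 rad/s.
Step 2 — Component impedances:
  R: Z = R = 50 Ω
  C: Z = 1/(jωC) = -j/(ω·C) = 0 - j1.226e+04 Ω
Step 3 — Series combination: Z_total = R + C = 50 - j1.226e+04 Ω = 1.226e+04∠-89.8° Ω.
Step 4 — Power factor: PF = cos(φ) = Re(Z)/|Z| = 50/12264 = 0.004077.
Step 5 — Type: Im(Z) = -1.226e+04 ⇒ leading (phase φ = -89.8°).

PF = 0.004077 (leading, φ = -89.8°)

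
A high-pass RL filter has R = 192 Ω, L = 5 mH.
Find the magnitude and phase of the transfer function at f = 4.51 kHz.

Step 1 — Angular frequency: ω = 2π·4510 = 2.834e+04 rad/s.
Step 2 — Transfer function: H(jω) = jωL/(R + jωL).
Step 3 — Numerator jωL = j·141.7; denominator R + jωL = 192 + j141.7.
Step 4 — H = 0.3526 + j0.4778.
Step 5 — Magnitude: |H| = 0.5938 (-4.5 dB); phase: φ = 53.6°.

|H| = 0.5938 (-4.5 dB), φ = 53.6°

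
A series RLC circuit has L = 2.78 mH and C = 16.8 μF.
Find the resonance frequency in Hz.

Step 1 — Resonance condition Im(Z)=0 gives ω₀ = 1/√(LC).
Step 2 — ω₀ = 1/√(0.00278·1.68e-05) = 4627 rad/s.
Step 3 — f₀ = ω₀/(2π) = 736.4 Hz.

f₀ = 736.4 Hz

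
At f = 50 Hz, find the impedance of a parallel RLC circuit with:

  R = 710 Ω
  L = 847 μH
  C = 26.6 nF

Step 1 — Angular frequency: ω = 2π·f = 2π·50 = 314.2 rad/s.
Step 2 — Component impedances:
  R: Z = R = 710 Ω
  L: Z = jωL = j·314.2·0.000847 = 0 + j0.2661 Ω
  C: Z = 1/(jωC) = -j/(ω·C) = 0 - j1.197e+05 Ω
Step 3 — Parallel combination: 1/Z_total = 1/R + 1/L + 1/C; Z_total = 9.973e-05 + j0.2661 Ω = 0.2661∠90.0° Ω.

Z = 9.973e-05 + j0.2661 Ω = 0.2661∠90.0° Ω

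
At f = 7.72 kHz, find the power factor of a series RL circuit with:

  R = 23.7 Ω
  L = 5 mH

Step 1 — Angular frequency: ω = 2π·f = 2π·7720 = 4.851e+04 rad/s.
Step 2 — Component impedances:
  R: Z = R = 23.7 Ω
  L: Z = jωL = j·4.851e+04·0.005 = 0 + j242.5 Ω
Step 3 — Series combination: Z_total = R + L = 23.7 + j242.5 Ω = 243.7∠84.4° Ω.
Step 4 — Power factor: PF = cos(φ) = Re(Z)/|Z| = 23.7/243.686 = 0.09726.
Step 5 — Type: Im(Z) = 242.5 ⇒ lagging (phase φ = 84.4°).

PF = 0.09726 (lagging, φ = 84.4°)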